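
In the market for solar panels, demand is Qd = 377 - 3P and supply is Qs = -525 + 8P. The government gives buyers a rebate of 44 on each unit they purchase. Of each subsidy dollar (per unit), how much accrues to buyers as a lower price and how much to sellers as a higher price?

Buyers gain 32 per unit; sellers gain 12 per unit

Pre-subsidy: 377 - 3P = -525 + 8P gives P* = 82, Q* = 131.
With the rebate, buyers effectively pay Pb = Ps − 44, where Ps is the price sellers receive.
Demand in terms of Ps becomes Qd = 377 − 3(Ps − 44) = 509 - 3Ps. Setting this equal to supply: 509 - 3Ps = -525 + 8Ps, so Ps = 94.
Buyers pay Pb = 94 − 44 = 50; Q' = -525 + 8·94 = 227.
Buyers' price falls by P* − Pb = 82 − 50 = 32; sellers' price rises by Ps − P* = 94 − 82 = 12.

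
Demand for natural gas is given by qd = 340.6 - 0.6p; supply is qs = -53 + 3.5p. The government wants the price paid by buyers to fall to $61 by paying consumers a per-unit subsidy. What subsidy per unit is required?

At a buyer price of 61, quantity demanded is 340.6 − 0.6·61 = 304.
Sellers supply 304 only when they receive ps with -53 + 3.5·ps = 304, i.e. ps = 102.
s = ps − pb = 102 − 61 = 41.

Required subsidy s = $41 per unit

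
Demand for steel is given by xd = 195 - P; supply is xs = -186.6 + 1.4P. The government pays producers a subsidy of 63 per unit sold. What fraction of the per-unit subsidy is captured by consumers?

Pre-subsidy: 195 - P = -186.6 + 1.4P gives P* = 159, x* = 36.
With the subsidy, sellers receive Ps = Pb + 63 for each unit, where Pb is the price buyers pay.
Supply in terms of Pb becomes xs = -186.6 + 1.4(Pb + 63) = -98.4 + 1.4Pb. Setting this equal to demand: 195 - Pb = -98.4 + 1.4Pb, so Pb = 122.25.
Sellers receive Ps = 122.25 + 63 = 185.25; x' = 195 − 1·122.25 = 72.75.
Buyers' price falls by P* − Pb = 159 − 122.25 = 36.75; sellers' price rises by Ps − P* = 185.25 − 159 = 26.25.
So consumers capture 36.75/63 = 7/12 of each unit of subsidy.

Consumer share = 7/12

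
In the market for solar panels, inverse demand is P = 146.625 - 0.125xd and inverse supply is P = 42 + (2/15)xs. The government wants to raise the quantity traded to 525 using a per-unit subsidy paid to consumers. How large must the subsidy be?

Required subsidy s = 31 per unit

At x = 525, from the demand curve buyers pay Pb = 146.625 − 0.125·525 = 81; from the supply curve sellers need Ps = 42 + (2/15)·525 = 112.
The subsidy must fill the gap: s = Ps − Pb = 112 − 81 = 31.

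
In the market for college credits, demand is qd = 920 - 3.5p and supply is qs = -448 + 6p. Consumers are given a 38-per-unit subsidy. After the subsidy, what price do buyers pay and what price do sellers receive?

Pre-subsidy: 920 - 3.5p = -448 + 6p gives p* = 144, q* = 416.
With the rebate, buyers effectively pay pb = ps − 38, where ps is the price sellers receive.
Demand in terms of ps becomes qd = 920 − 3.5(ps − 38) = 1053 - 3.5ps. Setting this equal to supply: 1053 - 3.5ps = -448 + 6ps, so ps = 158.
Buyers pay pb = 158 − 38 = 120; q' = -448 + 6·158 = 500.

Buyers pay 120; sellers receive 158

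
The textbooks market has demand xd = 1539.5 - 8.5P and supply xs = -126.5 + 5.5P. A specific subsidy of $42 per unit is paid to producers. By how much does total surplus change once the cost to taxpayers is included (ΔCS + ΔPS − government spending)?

Pre-subsidy: 1539.5 - 8.5P = -126.5 + 5.5P gives P* = 119, x* = 528.
With the subsidy, sellers receive Ps = Pb + 42 for each unit, where Pb is the price buyers pay.
Supply in terms of Pb becomes xs = -126.5 + 5.5(Pb + 42) = 104.5 + 5.5Pb. Setting this equal to demand: 1539.5 - 8.5Pb = 104.5 + 5.5Pb, so Pb = 102.5.
Sellers receive Ps = 102.5 + 42 = 144.5; x' = 1539.5 − 8.5·102.5 = 668.25.
ΔCS = ½(528 + 668.25)(119 − 102.5) = 9869.0625; ΔPS = ½(528 + 668.25)(144.5 − 119) = 15252.1875.
Government spending = 42 × 668.25 = 28066.5.
Net change = 9869.0625 + 15252.1875 − 28066.5 = -2945.25. The loss equals the DWL triangle ½·42·140.25.

Net change in total surplus = -$2945.25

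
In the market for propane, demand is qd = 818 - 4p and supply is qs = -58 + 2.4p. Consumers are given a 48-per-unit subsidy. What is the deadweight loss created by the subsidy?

Pre-subsidy: 818 - 4p = -58 + 2.4p gives p* = 136.875, q* = 270.5.
With the rebate, buyers effectively pay pb = ps − 48, where ps is the price sellers receive.
Demand in terms of ps becomes qd = 818 − 4(ps − 48) = 1010 - 4ps. Setting this equal to supply: 1010 - 4ps = -58 + 2.4ps, so ps = 166.875.
Buyers pay pb = 166.875 − 48 = 118.875; q' = -58 + 2.4·166.875 = 342.5.
The subsidy expands output by 342.5 − 270.5 = 72 past the efficient level; on those units the gap between marginal cost and willingness to pay runs from 0 up to 48.
DWL = ½ × 48 × 72 = 1728.

Deadweight loss = 1728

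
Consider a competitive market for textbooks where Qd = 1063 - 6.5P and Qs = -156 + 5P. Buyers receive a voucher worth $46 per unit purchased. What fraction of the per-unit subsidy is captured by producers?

Pre-subsidy: 1063 - 6.5P = -156 + 5P gives P* = 106, Q* = 374.
With the rebate, buyers effectively pay Pb = Ps − 46, where Ps is the price sellers receive.
Demand in terms of Ps becomes Qd = 1063 − 6.5(Ps − 46) = 1362 - 6.5Ps. Setting this equal to supply: 1362 - 6.5Ps = -156 + 5Ps, so Ps = 132.
Buyers pay Pb = 132 − 46 = 86; Q' = -156 + 5·132 = 504.
Buyers' price falls by P* − Pb = 106 − 86 = 20; sellers' price rises by Ps − P* = 132 − 106 = 26.
So producers capture 26/46 = 13/23 of each unit of subsidy.

Producer share = 13/23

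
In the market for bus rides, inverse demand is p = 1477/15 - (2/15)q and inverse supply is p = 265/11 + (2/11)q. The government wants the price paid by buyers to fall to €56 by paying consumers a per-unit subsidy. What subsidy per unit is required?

At a buyer price of 56, quantity demanded is 738.5 − 7.5·56 = 318.5.
Sellers supply 318.5 only when they receive ps = 265/11 + (2/11)·318.5 = 82.
s = ps − pb = 82 − 56 = 26.

Required subsidy s = €26 per unit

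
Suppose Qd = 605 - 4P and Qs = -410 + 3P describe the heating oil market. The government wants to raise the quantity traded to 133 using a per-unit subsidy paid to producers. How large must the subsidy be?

Required subsidy s = 63 per unit

At Q = 133, invert demand for the buyer price: Pb = (605 − 133)/4 = 118; invert supply for the seller price: Ps = (133 − (-410))/3 = 181.
The subsidy must fill the gap: s = Ps − Pb = 181 − 118 = 63.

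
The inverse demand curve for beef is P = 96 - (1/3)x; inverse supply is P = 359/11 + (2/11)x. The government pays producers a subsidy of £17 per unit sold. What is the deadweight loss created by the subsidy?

Deadweight loss = £280.5

Pre-subsidy: 96 - (1/3)x = 359/11 + (2/11)x gives x* = 123 and P* = 55.
With the subsidy, sellers receive Ps = Pb + 17 for each unit, where Pb is the price buyers pay.
On the curves, Pb = 96 - (1/3)x and Ps = 359/11 + (2/11)x; the wedge Ps − Pb = 17 gives 359/11 + (2/11)x − (96 - (1/3)x) = 17, so x' = 156.
Then Pb = 96 − (1/3)·156 = 44 and Ps = 359/11 + (2/11)·156 = 61.
The subsidy expands output by 156 − 123 = 33 past the efficient level; on those units the gap between marginal cost and willingness to pay runs from 0 up to 17.
DWL = ½ × 17 × 33 = 280.5.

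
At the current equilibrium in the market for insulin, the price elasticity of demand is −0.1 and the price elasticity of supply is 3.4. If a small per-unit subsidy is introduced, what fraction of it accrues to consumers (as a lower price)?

For a small subsidy around the equilibrium, the benefit split depends on the relative slopes, which at a point are proportional to the elasticities.
Buyer share = εs/(εs + |εd|) = 3.4/(3.4 + 0.1) = 34/35; seller share = |εd|/(εs + |εd|) = 1/35.

Consumer share = 34/35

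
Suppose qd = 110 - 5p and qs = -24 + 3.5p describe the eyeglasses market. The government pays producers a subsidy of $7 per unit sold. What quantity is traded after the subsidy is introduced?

Pre-subsidy: 110 - 5p = -24 + 3.5p gives p* = 268/17, q* = 530/17.
With the subsidy, sellers receive ps = pb + 7 for each unit, where pb is the price buyers pay.
Supply in terms of pb becomes qs = -24 + 3.5(pb + 7) = 0.5 + 3.5pb. Setting this equal to demand: 110 - 5pb = 0.5 + 3.5pb, so pb = 219/17.
Sellers receive ps = 219/17 + 7 = 338/17; q' = 110 − 5·(219/17) = 775/17.

q' = 775/17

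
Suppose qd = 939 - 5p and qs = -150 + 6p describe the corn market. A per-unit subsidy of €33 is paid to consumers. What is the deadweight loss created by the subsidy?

Deadweight loss = €1485

Pre-subsidy: 939 - 5p = -150 + 6p gives p* = 99, q* = 444.
With the rebate, buyers effectively pay pb = ps − 33, where ps is the price sellers receive.
Demand in terms of ps becomes qd = 939 − 5(ps − 33) = 1104 - 5ps. Setting this equal to supply: 1104 - 5ps = -150 + 6ps, so ps = 114.
Buyers pay pb = 114 − 33 = 81; q' = -150 + 6·114 = 534.
The subsidy expands output by 534 − 444 = 90 past the efficient level; on those units the gap between marginal cost and willingness to pay runs from 0 up to 33.
DWL = ½ × 33 × 90 = 1485.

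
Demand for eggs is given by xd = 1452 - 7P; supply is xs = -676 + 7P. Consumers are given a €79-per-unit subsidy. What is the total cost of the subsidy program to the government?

Government cost = €52495.5

Pre-subsidy: 1452 - 7P = -676 + 7P gives P* = 152, x* = 388.
With the rebate, buyers effectively pay Pb = Ps − 79, where Ps is the price sellers receive.
Demand in terms of Ps becomes xd = 1452 − 7(Ps − 79) = 2005 - 7Ps. Setting this equal to supply: 2005 - 7Ps = -676 + 7Ps, so Ps = 191.5.
Buyers pay Pb = 191.5 − 79 = 112.5; x' = -676 + 7·191.5 = 664.5.
Government outlay = subsidy × quantity = 79 × 664.5 = 52495.5.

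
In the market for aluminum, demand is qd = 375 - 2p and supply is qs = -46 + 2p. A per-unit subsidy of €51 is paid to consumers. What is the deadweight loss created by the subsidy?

Deadweight loss = €1300.5

Pre-subsidy: 375 - 2p = -46 + 2p gives p* = 105.25, q* = 164.5.
With the rebate, buyers effectively pay pb = ps − 51, where ps is the price sellers receive.
Demand in terms of ps becomes qd = 375 − 2(ps − 51) = 477 - 2ps. Setting this equal to supply: 477 - 2ps = -46 + 2ps, so ps = 130.75.
Buyers pay pb = 130.75 − 51 = 79.75; q' = -46 + 2·130.75 = 215.5.
The subsidy expands output by 215.5 − 164.5 = 51 past the efficient level; on those units the gap between marginal cost and willingness to pay runs from 0 up to 51.
DWL = ½ × 51 × 51 = 1300.5.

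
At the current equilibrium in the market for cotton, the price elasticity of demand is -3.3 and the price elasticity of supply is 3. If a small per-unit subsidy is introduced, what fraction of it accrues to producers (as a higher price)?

For a small subsidy around the equilibrium, the benefit split depends on the relative slopes, which at a point are proportional to the elasticities.
Buyer share = εs/(εs + |εd|) = 3/(3 + 3.3) = 10/21; seller share = |εd|/(εs + |εd|) = 11/21.
So producers capture 11/21 of the subsidy.

Producer share = 11/21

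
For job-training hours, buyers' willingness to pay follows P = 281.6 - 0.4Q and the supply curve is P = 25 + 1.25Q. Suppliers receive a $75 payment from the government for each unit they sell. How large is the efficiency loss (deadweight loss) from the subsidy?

Deadweight loss = 18750/11

Pre-subsidy: 281.6 - 0.4Q = 25 + 1.25Q gives Q* = 5132/33 and P* = 7240/33.
With the subsidy, sellers receive Ps = Pb + 75 for each unit, where Pb is the price buyers pay.
On the curves, Pb = 281.6 - 0.4Q and Ps = 25 + 1.25Q; the wedge Ps − Pb = 75 gives 25 + 1.25Q − (281.6 - 0.4Q) = 75, so Q' = 6632/33.
Then Pb = 281.6 − 0.4·(6632/33) = 6640/33 and Ps = 25 + 1.25·(6632/33) = 9115/33.
The subsidy expands output by 6632/33 − 5132/33 = 500/11 past the efficient level; on those units the gap between marginal cost and willingness to pay runs from 0 up to 75.
DWL = ½ × 75 × 500/11 = 18750/11.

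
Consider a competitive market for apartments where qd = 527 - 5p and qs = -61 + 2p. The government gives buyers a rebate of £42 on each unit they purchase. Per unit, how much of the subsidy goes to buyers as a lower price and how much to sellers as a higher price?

Pre-subsidy: 527 - 5p = -61 + 2p gives p* = 84, q* = 107.
With the rebate, buyers effectively pay pb = ps − 42, where ps is the price sellers receive.
Demand in terms of ps becomes qd = 527 − 5(ps − 42) = 737 - 5ps. Setting this equal to supply: 737 - 5ps = -61 + 2ps, so ps = 114.
Buyers pay pb = 114 − 42 = 72; q' = -61 + 2·114 = 167.
Buyers' price falls by p* − pb = 84 − 72 = 12; sellers' price rises by ps − p* = 114 − 84 = 30.

Buyers gain £12 per unit; sellers gain £30 per unit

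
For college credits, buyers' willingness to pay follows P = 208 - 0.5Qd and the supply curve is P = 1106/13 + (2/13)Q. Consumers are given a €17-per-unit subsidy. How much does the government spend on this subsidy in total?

Government cost = €3638

Pre-subsidy: 208 - 0.5Q = 1106/13 + (2/13)Q gives Q* = 188 and P* = 114.
With the rebate, buyers effectively pay Pb = Ps − 17, where Ps is the price sellers receive.
On the curves, Pb = 208 - 0.5Q and Ps = 1106/13 + (2/13)Q; the wedge Ps − Pb = 17 gives 1106/13 + (2/13)Q − (208 - 0.5Q) = 17, so Q' = 214.
Then Pb = 208 − 0.5·214 = 101 and Ps = 1106/13 + (2/13)·214 = 118.
Government outlay = subsidy × quantity = 17 × 214 = 3638.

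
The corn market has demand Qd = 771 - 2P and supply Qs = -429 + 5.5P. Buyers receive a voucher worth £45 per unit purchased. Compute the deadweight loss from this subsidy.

Pre-subsidy: 771 - 2P = -429 + 5.5P gives P* = 160, Q* = 451.
With the rebate, buyers effectively pay Pb = Ps − 45, where Ps is the price sellers receive.
Demand in terms of Ps becomes Qd = 771 − 2(Ps − 45) = 861 - 2Ps. Setting this equal to supply: 861 - 2Ps = -429 + 5.5Ps, so Ps = 172.
Buyers pay Pb = 172 − 45 = 127; Q' = -429 + 5.5·172 = 517.
The subsidy expands output by 517 − 451 = 66 past the efficient level; on those units the gap between marginal cost and willingness to pay runs from 0 up to 45.
DWL = ½ × 45 × 66 = 1485.

Deadweight loss = £1485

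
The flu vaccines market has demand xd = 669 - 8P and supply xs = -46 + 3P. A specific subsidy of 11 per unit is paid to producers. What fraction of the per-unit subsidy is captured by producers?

Producer share = 8/11

Pre-subsidy: 669 - 8P = -46 + 3P gives P* = 65, x* = 149.
With the subsidy, sellers receive Ps = Pb + 11 for each unit, where Pb is the price buyers pay.
Supply in terms of Pb becomes xs = -46 + 3(Pb + 11) = -13 + 3Pb. Setting this equal to demand: 669 - 8Pb = -13 + 3Pb, so Pb = 62.
Sellers receive Ps = 62 + 11 = 73; x' = 669 − 8·62 = 173.
Buyers' price falls by P* − Pb = 65 − 62 = 3; sellers' price rises by Ps − P* = 73 − 65 = 8.
So producers capture 8/11 = 8/11 of each unit of subsidy.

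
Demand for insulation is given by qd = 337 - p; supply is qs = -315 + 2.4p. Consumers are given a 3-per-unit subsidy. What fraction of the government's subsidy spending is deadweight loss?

Pre-subsidy: 337 - p = -315 + 2.4p gives p* = 3260/17, q* = 2469/17.
With the rebate, buyers effectively pay pb = ps − 3, where ps is the price sellers receive.
Demand in terms of ps becomes qd = 337 − 1(ps − 3) = 340 - ps. Setting this equal to supply: 340 - ps = -315 + 2.4ps, so ps = 3275/17.
Buyers pay pb = 3275/17 − 3 = 3224/17; q' = -315 + 2.4·(3275/17) = 2505/17.
ΔCS = ½(2469/17 + 2505/17)(3260/17 − 3224/17) = 89532/289; ΔPS = ½(2469/17 + 2505/17)(3275/17 − 3260/17) = 37305/289.
Government spending = 3 × 2505/17 = 7515/17.
DWL = ½ × 3 × (2505/17 − 2469/17) = 54/17; fraction = (54/17) / (7515/17) = 6/835.

DWL / government spending = 6/835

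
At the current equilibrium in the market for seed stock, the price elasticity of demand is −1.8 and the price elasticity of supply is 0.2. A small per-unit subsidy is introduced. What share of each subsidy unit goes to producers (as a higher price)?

Producer share = 0.9

For a small subsidy around the equilibrium, the benefit split depends on the relative slopes, which at a point are proportional to the elasticities.
Buyer share = εs/(εs + |εd|) = 0.2/(0.2 + 1.8) = 0.1; seller share = |εd|/(εs + |εd|) = 0.9.
So producers capture 0.9 of the subsidy.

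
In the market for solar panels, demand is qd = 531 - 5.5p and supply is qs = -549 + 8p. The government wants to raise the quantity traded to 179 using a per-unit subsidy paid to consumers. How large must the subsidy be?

At q = 179, invert demand for the buyer price: pb = (531 − 179)/5.5 = 64; invert supply for the seller price: ps = (179 − (-549))/8 = 91.
The subsidy must fill the gap: s = ps − pb = 91 − 64 = 27.

Required subsidy s = 27 per unit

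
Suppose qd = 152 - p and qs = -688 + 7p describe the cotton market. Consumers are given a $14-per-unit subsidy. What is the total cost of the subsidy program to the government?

Pre-subsidy: 152 - p = -688 + 7p gives p* = 105, q* = 47.
With the rebate, buyers effectively pay pb = ps − 14, where ps is the price sellers receive.
Demand in terms of ps becomes qd = 152 − 1(ps − 14) = 166 - ps. Setting this equal to supply: 166 - ps = -688 + 7ps, so ps = 106.75.
Buyers pay pb = 106.75 − 14 = 92.75; q' = -688 + 7·106.75 = 59.25.
Government outlay = subsidy × quantity = 14 × 59.25 = 829.5.

Government cost = $829.5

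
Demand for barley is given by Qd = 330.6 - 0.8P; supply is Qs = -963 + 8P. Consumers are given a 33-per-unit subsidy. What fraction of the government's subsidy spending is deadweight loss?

Pre-subsidy: 330.6 - 0.8P = -963 + 8P gives P* = 147, Q* = 213.
With the rebate, buyers effectively pay Pb = Ps − 33, where Ps is the price sellers receive.
Demand in terms of Ps becomes Qd = 330.6 − 0.8(Ps − 33) = 357 - 0.8Ps. Setting this equal to supply: 357 - 0.8Ps = -963 + 8Ps, so Ps = 150.
Buyers pay Pb = 150 − 33 = 117; Q' = -963 + 8·150 = 237.
ΔCS = ½(213 + 237)(147 − 117) = 6750; ΔPS = ½(213 + 237)(150 − 147) = 675.
Government spending = 33 × 237 = 7821.
DWL = ½ × 33 × (237 − 213) = 396; fraction = 396 / 7821 = 4/79.

DWL / government spending = 4/79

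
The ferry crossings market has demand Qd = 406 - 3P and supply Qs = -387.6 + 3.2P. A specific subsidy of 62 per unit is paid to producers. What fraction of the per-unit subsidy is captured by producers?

Producer share = 15/31

Pre-subsidy: 406 - 3P = -387.6 + 3.2P gives P* = 128, Q* = 22.
With the subsidy, sellers receive Ps = Pb + 62 for each unit, where Pb is the price buyers pay.
Supply in terms of Pb becomes Qs = -387.6 + 3.2(Pb + 62) = -189.2 + 3.2Pb. Setting this equal to demand: 406 - 3Pb = -189.2 + 3.2Pb, so Pb = 96.
Sellers receive Ps = 96 + 62 = 158; Q' = 406 − 3·96 = 118.
Buyers' price falls by P* − Pb = 128 − 96 = 32; sellers' price rises by Ps − P* = 158 − 128 = 30.
So producers capture 30/62 = 15/31 of each unit of subsidy.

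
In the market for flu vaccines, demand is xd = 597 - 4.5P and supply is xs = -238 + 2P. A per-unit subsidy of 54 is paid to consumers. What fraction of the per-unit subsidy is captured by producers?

Producer share = 9/13

Pre-subsidy: 597 - 4.5P = -238 + 2P gives P* = 1670/13, x* = 246/13.
With the rebate, buyers effectively pay Pb = Ps − 54, where Ps is the price sellers receive.
Demand in terms of Ps becomes xd = 597 − 4.5(Ps − 54) = 840 - 4.5Ps. Setting this equal to supply: 840 - 4.5Ps = -238 + 2Ps, so Ps = 2156/13.
Buyers pay Pb = 2156/13 − 54 = 1454/13; x' = -238 + 2·(2156/13) = 1218/13.
Buyers' price falls by P* − Pb = 1670/13 − 1454/13 = 216/13; sellers' price rises by Ps − P* = 2156/13 − 1670/13 = 486/13.
So producers capture (486/13)/54 = 9/13 of each unit of subsidy.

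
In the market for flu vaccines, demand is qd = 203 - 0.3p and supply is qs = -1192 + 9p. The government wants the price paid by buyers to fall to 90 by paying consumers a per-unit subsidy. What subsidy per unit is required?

At a buyer price of 90, quantity demanded is 203 − 0.3·90 = 176.
Sellers supply 176 only when they receive ps with -1192 + 9·ps = 176, i.e. ps = 152.
s = ps − pb = 152 − 90 = 62.

Required subsidy s = 62 per unit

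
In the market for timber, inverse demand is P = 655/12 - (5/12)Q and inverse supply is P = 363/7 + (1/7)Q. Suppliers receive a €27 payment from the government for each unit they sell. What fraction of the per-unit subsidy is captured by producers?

Pre-subsidy: 655/12 - (5/12)Q = 363/7 + (1/7)Q gives Q* = 229/47 and P* = 2470/47.
With the subsidy, sellers receive Ps = Pb + 27 for each unit, where Pb is the price buyers pay.
On the curves, Pb = 655/12 - (5/12)Q and Ps = 363/7 + (1/7)Q; the wedge Ps − Pb = 27 gives 363/7 + (1/7)Q − (655/12 - (5/12)Q) = 27, so Q' = 2497/47.
Then Pb = 655/12 − (5/12)·(2497/47) = 1525/47 and Ps = 363/7 + (1/7)·(2497/47) = 2794/47.
Buyers' price falls by P* − Pb = 2470/47 − 1525/47 = 945/47; sellers' price rises by Ps − P* = 2794/47 − 2470/47 = 324/47.
So producers capture (324/47)/27 = 12/47 of each unit of subsidy.

Producer share = 12/47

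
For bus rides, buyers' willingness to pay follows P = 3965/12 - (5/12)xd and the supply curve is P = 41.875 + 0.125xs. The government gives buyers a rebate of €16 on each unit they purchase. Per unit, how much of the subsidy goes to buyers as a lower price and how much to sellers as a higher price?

Buyers gain 160/13 per unit; sellers gain 48/13 per unit

Pre-subsidy: 3965/12 - (5/12)x = 41.875 + 0.125x gives x* = 6925/13 and P* = 1410/13.
With the rebate, buyers effectively pay Pb = Ps − 16, where Ps is the price sellers receive.
On the curves, Pb = 3965/12 - (5/12)x and Ps = 41.875 + 0.125x; the wedge Ps − Pb = 16 gives 41.875 + 0.125x − (3965/12 - (5/12)x) = 16, so x' = 7309/13.
Then Pb = 3965/12 − (5/12)·(7309/13) = 1250/13 and Ps = 41.875 + 0.125·(7309/13) = 1458/13.
Buyers' price falls by P* − Pb = 1410/13 − 1250/13 = 160/13; sellers' price rises by Ps − P* = 1458/13 − 1410/13 = 48/13.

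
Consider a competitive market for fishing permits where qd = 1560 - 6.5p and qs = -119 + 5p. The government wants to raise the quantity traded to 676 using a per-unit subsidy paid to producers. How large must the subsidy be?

At q = 676, invert demand for the buyer price: pb = (1560 − 676)/6.5 = 136; invert supply for the seller price: ps = (676 − (-119))/5 = 159.
The subsidy must fill the gap: s = ps − pb = 159 − 136 = 23.

Required subsidy s = 23 per unit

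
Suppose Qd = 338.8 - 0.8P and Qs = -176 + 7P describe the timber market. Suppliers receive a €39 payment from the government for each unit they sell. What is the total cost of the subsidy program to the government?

Pre-subsidy: 338.8 - 0.8P = -176 + 7P gives P* = 66, Q* = 286.
With the subsidy, sellers receive Ps = Pb + 39 for each unit, where Pb is the price buyers pay.
Supply in terms of Pb becomes Qs = -176 + 7(Pb + 39) = 97 + 7Pb. Setting this equal to demand: 338.8 - 0.8Pb = 97 + 7Pb, so Pb = 31.
Sellers receive Ps = 31 + 39 = 70; Q' = 338.8 − 0.8·31 = 314.
Government outlay = subsidy × quantity = 39 × 314 = 12246.

Government cost = €12246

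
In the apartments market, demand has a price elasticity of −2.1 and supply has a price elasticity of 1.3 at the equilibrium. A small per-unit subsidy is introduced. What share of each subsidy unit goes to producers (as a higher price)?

Producer share = 21/34

For a small subsidy around the equilibrium, the benefit split depends on the relative slopes, which at a point are proportional to the elasticities.
Buyer share = εs/(εs + |εd|) = 1.3/(1.3 + 2.1) = 13/34; seller share = |εd|/(εs + |εd|) = 21/34.
So producers capture 21/34 of the subsidy.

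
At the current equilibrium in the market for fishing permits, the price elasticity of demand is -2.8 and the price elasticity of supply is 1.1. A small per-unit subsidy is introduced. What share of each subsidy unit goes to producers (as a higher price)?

For a small subsidy around the equilibrium, the benefit split depends on the relative slopes, which at a point are proportional to the elasticities.
Buyer share = εs/(εs + |εd|) = 1.1/(1.1 + 2.8) = 11/39; seller share = |εd|/(εs + |εd|) = 28/39.
So producers capture 28/39 of the subsidy.

Producer share = 28/39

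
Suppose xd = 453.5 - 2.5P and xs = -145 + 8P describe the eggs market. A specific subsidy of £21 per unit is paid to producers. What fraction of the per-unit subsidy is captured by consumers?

Pre-subsidy: 453.5 - 2.5P = -145 + 8P gives P* = 57, x* = 311.
With the subsidy, sellers receive Ps = Pb + 21 for each unit, where Pb is the price buyers pay.
Supply in terms of Pb becomes xs = -145 + 8(Pb + 21) = 23 + 8Pb. Setting this equal to demand: 453.5 - 2.5Pb = 23 + 8Pb, so Pb = 41.
Sellers receive Ps = 41 + 21 = 62; x' = 453.5 − 2.5·41 = 351.
Buyers' price falls by P* − Pb = 57 − 41 = 16; sellers' price rises by Ps − P* = 62 − 57 = 5.
So consumers capture 16/21 = 16/21 of each unit of subsidy.

Consumer share = 16/21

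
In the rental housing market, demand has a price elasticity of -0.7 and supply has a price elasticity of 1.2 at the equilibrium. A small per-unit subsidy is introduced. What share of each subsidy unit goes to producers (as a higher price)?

Producer share = 7/19

For a small subsidy around the equilibrium, the benefit split depends on the relative slopes, which at a point are proportional to the elasticities.
Buyer share = εs/(εs + |εd|) = 1.2/(1.2 + 0.7) = 12/19; seller share = |εd|/(εs + |εd|) = 7/19.
So producers capture 7/19 of the subsidy.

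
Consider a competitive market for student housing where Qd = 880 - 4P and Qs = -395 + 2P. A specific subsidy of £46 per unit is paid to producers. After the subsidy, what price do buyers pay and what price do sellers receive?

Buyers pay 1183/6; sellers receive 1459/6

Pre-subsidy: 880 - 4P = -395 + 2P gives P* = 212.5, Q* = 30.
With the subsidy, sellers receive Ps = Pb + 46 for each unit, where Pb is the price buyers pay.
Supply in terms of Pb becomes Qs = -395 + 2(Pb + 46) = -303 + 2Pb. Setting this equal to demand: 880 - 4Pb = -303 + 2Pb, so Pb = 1183/6.
Sellers receive Ps = 1183/6 + 46 = 1459/6; Q' = 880 − 4·(1183/6) = 274/3.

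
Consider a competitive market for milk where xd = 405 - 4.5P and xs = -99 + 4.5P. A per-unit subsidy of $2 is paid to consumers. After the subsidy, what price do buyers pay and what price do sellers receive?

Buyers pay $55; sellers receive $57

Pre-subsidy: 405 - 4.5P = -99 + 4.5P gives P* = 56, x* = 153.
With the rebate, buyers effectively pay Pb = Ps − 2, where Ps is the price sellers receive.
Demand in terms of Ps becomes xd = 405 − 4.5(Ps − 2) = 414 - 4.5Ps. Setting this equal to supply: 414 - 4.5Ps = -99 + 4.5Ps, so Ps = 57.
Buyers pay Pb = 57 − 2 = 55; x' = -99 + 4.5·57 = 157.5.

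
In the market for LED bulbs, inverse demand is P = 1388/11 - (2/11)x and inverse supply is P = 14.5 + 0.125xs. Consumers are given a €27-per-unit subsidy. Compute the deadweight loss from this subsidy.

Pre-subsidy: 1388/11 - (2/11)x = 14.5 + 0.125x gives x* = 364 and P* = 60.
With the rebate, buyers effectively pay Pb = Ps − 27, where Ps is the price sellers receive.
On the curves, Pb = 1388/11 - (2/11)x and Ps = 14.5 + 0.125x; the wedge Ps − Pb = 27 gives 14.5 + 0.125x − (1388/11 - (2/11)x) = 27, so x' = 452.
Then Pb = 1388/11 − (2/11)·452 = 44 and Ps = 14.5 + 0.125·452 = 71.
The subsidy expands output by 452 − 364 = 88 past the efficient level; on those units the gap between marginal cost and willingness to pay runs from 0 up to 27.
DWL = ½ × 27 × 88 = 1188.

Deadweight loss = €1188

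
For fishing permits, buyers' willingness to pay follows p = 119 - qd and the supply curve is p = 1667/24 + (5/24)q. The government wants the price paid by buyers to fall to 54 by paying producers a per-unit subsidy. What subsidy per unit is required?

Required subsidy s = 29 per unit

At a buyer price of 54, quantity demanded is 119 − 1·54 = 65.
Sellers supply 65 only when they receive ps = 1667/24 + (5/24)·65 = 83.
s = ps − pb = 83 − 54 = 29.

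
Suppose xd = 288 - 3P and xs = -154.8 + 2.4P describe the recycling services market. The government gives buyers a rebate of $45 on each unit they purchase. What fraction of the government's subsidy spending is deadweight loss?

DWL / government spending = 5/17

Pre-subsidy: 288 - 3P = -154.8 + 2.4P gives P* = 82, x* = 42.
With the rebate, buyers effectively pay Pb = Ps − 45, where Ps is the price sellers receive.
Demand in terms of Ps becomes xd = 288 − 3(Ps − 45) = 423 - 3Ps. Setting this equal to supply: 423 - 3Ps = -154.8 + 2.4Ps, so Ps = 107.
Buyers pay Pb = 107 − 45 = 62; x' = -154.8 + 2.4·107 = 102.
ΔCS = ½(42 + 102)(82 − 62) = 1440; ΔPS = ½(42 + 102)(107 − 82) = 1800.
Government spending = 45 × 102 = 4590.
DWL = ½ × 45 × (102 − 42) = 1350; fraction = 1350 / 4590 = 5/17.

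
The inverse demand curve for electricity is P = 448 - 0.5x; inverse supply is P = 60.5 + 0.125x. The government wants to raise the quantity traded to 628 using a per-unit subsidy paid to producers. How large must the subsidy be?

Required subsidy s = 5 per unit

At x = 628, from the demand curve buyers pay Pb = 448 − 0.5·628 = 134; from the supply curve sellers need Ps = 60.5 + 0.125·628 = 139.
The subsidy must fill the gap: s = Ps − Pb = 139 − 134 = 5.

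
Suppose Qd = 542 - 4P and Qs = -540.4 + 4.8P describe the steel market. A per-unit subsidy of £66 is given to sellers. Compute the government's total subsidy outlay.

Pre-subsidy: 542 - 4P = -540.4 + 4.8P gives P* = 123, Q* = 50.
With the subsidy, sellers receive Ps = Pb + 66 for each unit, where Pb is the price buyers pay.
Supply in terms of Pb becomes Qs = -540.4 + 4.8(Pb + 66) = -223.6 + 4.8Pb. Setting this equal to demand: 542 - 4Pb = -223.6 + 4.8Pb, so Pb = 87.
Sellers receive Ps = 87 + 66 = 153; Q' = 542 − 4·87 = 194.
Government outlay = subsidy × quantity = 66 × 194 = 12804.

Government cost = £12804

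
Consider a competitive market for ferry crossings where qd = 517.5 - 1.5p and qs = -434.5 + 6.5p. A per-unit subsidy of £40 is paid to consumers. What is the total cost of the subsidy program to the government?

Pre-subsidy: 517.5 - 1.5p = -434.5 + 6.5p gives p* = 119, q* = 339.
With the rebate, buyers effectively pay pb = ps − 40, where ps is the price sellers receive.
Demand in terms of ps becomes qd = 517.5 − 1.5(ps − 40) = 577.5 - 1.5ps. Setting this equal to supply: 577.5 - 1.5ps = -434.5 + 6.5ps, so ps = 126.5.
Buyers pay pb = 126.5 − 40 = 86.5; q' = -434.5 + 6.5·126.5 = 387.75.
Government outlay = subsidy × quantity = 40 × 387.75 = 15510.

Government cost = £15510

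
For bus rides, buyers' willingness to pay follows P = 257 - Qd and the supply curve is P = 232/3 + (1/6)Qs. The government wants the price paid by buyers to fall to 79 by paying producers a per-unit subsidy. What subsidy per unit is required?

Required subsidy s = 28 per unit

At a buyer price of 79, quantity demanded is 257 − 1·79 = 178.
Sellers supply 178 only when they receive Ps = 232/3 + (1/6)·178 = 107.
s = Ps − Pb = 107 − 79 = 28.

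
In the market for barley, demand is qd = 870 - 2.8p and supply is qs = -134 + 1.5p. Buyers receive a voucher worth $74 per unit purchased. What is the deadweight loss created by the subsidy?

Pre-subsidy: 870 - 2.8p = -134 + 1.5p gives p* = 10040/43, q* = 9298/43.
With the rebate, buyers effectively pay pb = ps − 74, where ps is the price sellers receive.
Demand in terms of ps becomes qd = 870 − 2.8(ps − 74) = 1077.2 - 2.8ps. Setting this equal to supply: 1077.2 - 2.8ps = -134 + 1.5ps, so ps = 12112/43.
Buyers pay pb = 12112/43 − 74 = 8930/43; q' = -134 + 1.5·(12112/43) = 12406/43.
The subsidy expands output by 12406/43 − 9298/43 = 3108/43 past the efficient level; on those units the gap between marginal cost and willingness to pay runs from 0 up to 74.
DWL = ½ × 74 × 3108/43 = 114996/43.

Deadweight loss = 114996/43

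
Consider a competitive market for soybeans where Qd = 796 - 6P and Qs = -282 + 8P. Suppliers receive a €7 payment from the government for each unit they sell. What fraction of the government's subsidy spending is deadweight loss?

DWL / government spending = 6/179

Pre-subsidy: 796 - 6P = -282 + 8P gives P* = 77, Q* = 334.
With the subsidy, sellers receive Ps = Pb + 7 for each unit, where Pb is the price buyers pay.
Supply in terms of Pb becomes Qs = -282 + 8(Pb + 7) = -226 + 8Pb. Setting this equal to demand: 796 - 6Pb = -226 + 8Pb, so Pb = 73.
Sellers receive Ps = 73 + 7 = 80; Q' = 796 − 6·73 = 358.
ΔCS = ½(334 + 358)(77 − 73) = 1384; ΔPS = ½(334 + 358)(80 − 77) = 1038.
Government spending = 7 × 358 = 2506.
DWL = ½ × 7 × (358 − 334) = 84; fraction = 84 / 2506 = 6/179.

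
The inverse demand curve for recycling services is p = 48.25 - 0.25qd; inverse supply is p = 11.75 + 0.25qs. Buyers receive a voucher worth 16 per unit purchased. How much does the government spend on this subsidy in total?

Pre-subsidy: 48.25 - 0.25q = 11.75 + 0.25q gives q* = 73 and p* = 30.
With the rebate, buyers effectively pay pb = ps − 16, where ps is the price sellers receive.
On the curves, pb = 48.25 - 0.25q and ps = 11.75 + 0.25q; the wedge ps − pb = 16 gives 11.75 + 0.25q − (48.25 - 0.25q) = 16, so q' = 105.
Then pb = 48.25 − 0.25·105 = 22 and ps = 11.75 + 0.25·105 = 38.
Government outlay = subsidy × quantity = 16 × 105 = 1680.

Government cost = 1680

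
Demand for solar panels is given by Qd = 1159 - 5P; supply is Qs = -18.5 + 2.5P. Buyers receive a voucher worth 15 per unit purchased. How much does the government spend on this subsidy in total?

Pre-subsidy: 1159 - 5P = -18.5 + 2.5P gives P* = 157, Q* = 374.
With the rebate, buyers effectively pay Pb = Ps − 15, where Ps is the price sellers receive.
Demand in terms of Ps becomes Qd = 1159 − 5(Ps − 15) = 1234 - 5Ps. Setting this equal to supply: 1234 - 5Ps = -18.5 + 2.5Ps, so Ps = 167.
Buyers pay Pb = 167 − 15 = 152; Q' = -18.5 + 2.5·167 = 399.
Government outlay = subsidy × quantity = 15 × 399 = 5985.

Government cost = 5985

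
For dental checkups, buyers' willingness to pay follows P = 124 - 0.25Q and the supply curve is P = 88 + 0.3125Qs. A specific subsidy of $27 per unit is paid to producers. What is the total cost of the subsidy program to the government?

Government cost = $3024

Pre-subsidy: 124 - 0.25Q = 88 + 0.3125Q gives Q* = 64 and P* = 108.
With the subsidy, sellers receive Ps = Pb + 27 for each unit, where Pb is the price buyers pay.
On the curves, Pb = 124 - 0.25Q and Ps = 88 + 0.3125Q; the wedge Ps − Pb = 27 gives 88 + 0.3125Q − (124 - 0.25Q) = 27, so Q' = 112.
Then Pb = 124 − 0.25·112 = 96 and Ps = 88 + 0.3125·112 = 123.
Government outlay = subsidy × quantity = 27 × 112 = 3024.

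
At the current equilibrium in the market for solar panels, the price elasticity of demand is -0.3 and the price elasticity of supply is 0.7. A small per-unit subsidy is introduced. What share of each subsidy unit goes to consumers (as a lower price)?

Consumer share = 0.7

For a small subsidy around the equilibrium, the benefit split depends on the relative slopes, which at a point are proportional to the elasticities.
Buyer share = εs/(εs + |εd|) = 0.7/(0.7 + 0.3) = 0.7; seller share = |εd|/(εs + |εd|) = 0.3.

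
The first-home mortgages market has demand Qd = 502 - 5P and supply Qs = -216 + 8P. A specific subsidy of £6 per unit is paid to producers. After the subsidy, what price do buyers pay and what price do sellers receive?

Buyers pay 670/13; sellers receive 748/13

Pre-subsidy: 502 - 5P = -216 + 8P gives P* = 718/13, Q* = 2936/13.
With the subsidy, sellers receive Ps = Pb + 6 for each unit, where Pb is the price buyers pay.
Supply in terms of Pb becomes Qs = -216 + 8(Pb + 6) = -168 + 8Pb. Setting this equal to demand: 502 - 5Pb = -168 + 8Pb, so Pb = 670/13.
Sellers receive Ps = 670/13 + 6 = 748/13; Q' = 502 − 5·(670/13) = 3176/13.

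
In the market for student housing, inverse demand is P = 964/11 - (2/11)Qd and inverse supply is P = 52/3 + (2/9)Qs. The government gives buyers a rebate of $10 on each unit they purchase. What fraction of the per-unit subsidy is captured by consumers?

Consumer share = 0.45

Pre-subsidy: 964/11 - (2/11)Q = 52/3 + (2/9)Q gives Q* = 174 and P* = 56.
With the rebate, buyers effectively pay Pb = Ps − 10, where Ps is the price sellers receive.
On the curves, Pb = 964/11 - (2/11)Q and Ps = 52/3 + (2/9)Q; the wedge Ps − Pb = 10 gives 52/3 + (2/9)Q − (964/11 - (2/11)Q) = 10, so Q' = 198.75.
Then Pb = 964/11 − (2/11)·198.75 = 51.5 and Ps = 52/3 + (2/9)·198.75 = 61.5.
Buyers' price falls by P* − Pb = 56 − 51.5 = 4.5; sellers' price rises by Ps − P* = 61.5 − 56 = 5.5.
So consumers capture 4.5/10 = 0.45 of each unit of subsidy.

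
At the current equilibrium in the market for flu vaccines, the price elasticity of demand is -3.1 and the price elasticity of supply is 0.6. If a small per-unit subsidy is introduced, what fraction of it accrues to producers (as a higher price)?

Producer share = 31/37

For a small subsidy around the equilibrium, the benefit split depends on the relative slopes, which at a point are proportional to the elasticities.
Buyer share = εs/(εs + |εd|) = 0.6/(0.6 + 3.1) = 6/37; seller share = |εd|/(εs + |εd|) = 31/37.
So producers capture 31/37 of the subsidy.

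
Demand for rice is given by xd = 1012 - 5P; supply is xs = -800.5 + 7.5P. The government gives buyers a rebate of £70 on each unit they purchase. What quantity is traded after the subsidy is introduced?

x' = 497

Pre-subsidy: 1012 - 5P = -800.5 + 7.5P gives P* = 145, x* = 287.
With the rebate, buyers effectively pay Pb = Ps − 70, where Ps is the price sellers receive.
Demand in terms of Ps becomes xd = 1012 − 5(Ps − 70) = 1362 - 5Ps. Setting this equal to supply: 1362 - 5Ps = -800.5 + 7.5Ps, so Ps = 173.
Buyers pay Pb = 173 − 70 = 103; x' = -800.5 + 7.5·173 = 497.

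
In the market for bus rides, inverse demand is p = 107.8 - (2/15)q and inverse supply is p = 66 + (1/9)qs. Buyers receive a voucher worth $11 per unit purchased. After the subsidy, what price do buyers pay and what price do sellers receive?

Pre-subsidy: 107.8 - (2/15)q = 66 + (1/9)q gives q* = 171 and p* = 85.
With the rebate, buyers effectively pay pb = ps − 11, where ps is the price sellers receive.
On the curves, pb = 107.8 - (2/15)q and ps = 66 + (1/9)q; the wedge ps − pb = 11 gives 66 + (1/9)q − (107.8 - (2/15)q) = 11, so q' = 216.
Then pb = 107.8 − (2/15)·216 = 79 and ps = 66 + (1/9)·216 = 90.

Buyers pay $79; sellers receive $90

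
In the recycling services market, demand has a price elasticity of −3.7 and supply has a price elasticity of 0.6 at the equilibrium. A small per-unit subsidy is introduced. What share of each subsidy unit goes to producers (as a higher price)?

Producer share = 37/43

For a small subsidy around the equilibrium, the benefit split depends on the relative slopes, which at a point are proportional to the elasticities.
Buyer share = εs/(εs + |εd|) = 0.6/(0.6 + 3.7) = 6/43; seller share = |εd|/(εs + |εd|) = 37/43.
So producers capture 37/43 of the subsidy.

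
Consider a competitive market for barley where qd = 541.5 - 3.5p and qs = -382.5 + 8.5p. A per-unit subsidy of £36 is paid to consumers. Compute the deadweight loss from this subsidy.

Pre-subsidy: 541.5 - 3.5p = -382.5 + 8.5p gives p* = 77, q* = 272.
With the rebate, buyers effectively pay pb = ps − 36, where ps is the price sellers receive.
Demand in terms of ps becomes qd = 541.5 − 3.5(ps − 36) = 667.5 - 3.5ps. Setting this equal to supply: 667.5 - 3.5ps = -382.5 + 8.5ps, so ps = 87.5.
Buyers pay pb = 87.5 − 36 = 51.5; q' = -382.5 + 8.5·87.5 = 361.25.
The subsidy expands output by 361.25 − 272 = 89.25 past the efficient level; on those units the gap between marginal cost and willingness to pay runs from 0 up to 36.
DWL = ½ × 36 × 89.25 = 1606.5.

Deadweight loss = £1606.5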